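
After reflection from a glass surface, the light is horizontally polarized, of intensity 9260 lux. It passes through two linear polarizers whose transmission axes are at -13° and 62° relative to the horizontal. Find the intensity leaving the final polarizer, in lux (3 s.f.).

I ≈ 589 lux

I₁ = 9260 lux · cos²(13°) = 8791 lux.
I₂ = I₁ · cos²(75°) = 8791 · 0.06699 = 588.9 lux.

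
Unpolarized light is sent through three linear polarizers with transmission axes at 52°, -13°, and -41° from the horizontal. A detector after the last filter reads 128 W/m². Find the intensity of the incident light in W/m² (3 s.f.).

Unpolarized light through the first polarizer → I₁ = ½ I₀, now polarized at 52°.
I₂ = I₁ cos²(-13° − 52°) = 0.5 I₀ · cos²(65°) = 0.0893 I₀.
I₃ = I₂ cos²(-41° + 13°) = 0.0893 I₀ · cos²(28°) = 0.06962 I₀.
So 128 W/m² = 0.06962 I₀, giving I₀ = 128/0.06962 = 1839 W/m².

I₀ ≈ 1840 W/m²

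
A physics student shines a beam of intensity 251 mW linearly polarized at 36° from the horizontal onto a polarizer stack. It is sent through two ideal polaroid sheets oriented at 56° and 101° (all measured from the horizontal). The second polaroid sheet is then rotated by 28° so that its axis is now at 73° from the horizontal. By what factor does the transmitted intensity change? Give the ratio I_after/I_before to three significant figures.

I_new/I_old ≈ 1.83

Before rotation:
By Malus's law, I₁ = I₀ cos²(56° − 36°) = I₀ cos²(20°) = 0.883 I₀.
I₂ = I₁ cos²(101° − 56°) = 0.883 I₀ · cos²(45°) = 0.4415 I₀.
After rotation:
I₁ = I₀ cos²(56° − 36°) = I₀ cos²(20°) = 0.883 I₀.
I₂ = I₁ cos²(73° − 56°) = 0.883 I₀ · cos²(17°) = 0.8075 I₀.
Ratio = 0.8075 / 0.4415 = 1.829.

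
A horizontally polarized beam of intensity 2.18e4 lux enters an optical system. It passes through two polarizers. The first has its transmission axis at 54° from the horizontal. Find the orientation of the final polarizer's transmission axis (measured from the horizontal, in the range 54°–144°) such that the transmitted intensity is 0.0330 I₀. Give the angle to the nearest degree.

θ ≈ 126°

I₁ = I₀ cos²(54° − 0°) = I₀ cos²(54°) = 0.3455 I₀.
Need I₂/I₀ = 0.033, so cos²(θ − 54°) = 0.033 / 0.3455 = 0.09552.
θ − 54° = arccos(√0.09552) = 72.0°, giving θ ≈ 54 + 72.0 = 126.0°.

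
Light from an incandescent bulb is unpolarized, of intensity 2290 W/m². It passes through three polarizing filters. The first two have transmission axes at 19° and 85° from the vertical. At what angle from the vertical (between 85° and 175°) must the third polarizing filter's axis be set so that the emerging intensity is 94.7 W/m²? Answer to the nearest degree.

θ ≈ 130°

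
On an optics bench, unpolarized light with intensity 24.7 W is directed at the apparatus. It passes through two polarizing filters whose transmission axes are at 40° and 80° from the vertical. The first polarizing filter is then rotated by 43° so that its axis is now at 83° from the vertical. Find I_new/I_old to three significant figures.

Before rotation:
Unpolarized light through the first polarizer → I₁ = ½ I₀, now polarized at 40°.
I₂ = I₁ cos²(80° − 40°) = 0.5 I₀ · cos²(40°) = 0.2934 I₀.
After rotation:
Unpolarized light through the first polarizer → I₁ = ½ I₀, now polarized at 83°.
I₂ = I₁ cos²(80° − 83°) = 0.5 I₀ · cos²(3°) = 0.4986 I₀.
Ratio = 0.4986 / 0.2934 = 1.699.

I_new/I_old ≈ 1.70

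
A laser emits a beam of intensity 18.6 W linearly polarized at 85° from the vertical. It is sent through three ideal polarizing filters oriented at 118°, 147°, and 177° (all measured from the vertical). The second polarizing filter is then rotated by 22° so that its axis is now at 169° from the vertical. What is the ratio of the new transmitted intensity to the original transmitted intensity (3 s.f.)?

Before rotation:
By Malus's law, I₁ = I₀ cos²(118° − 85°) = I₀ cos²(33°) = 0.7034 I₀.
I₂ = I₁ cos²(147° − 118°) = 0.7034 I₀ · cos²(29°) = 0.538 I₀.
I₃ = I₂ cos²(177° − 147°) = 0.538 I₀ · cos²(30°) = 0.4035 I₀.
After rotation:
I₁ = I₀ cos²(118° − 85°) = I₀ cos²(33°) = 0.7034 I₀.
I₂ = I₁ cos²(169° − 118°) = 0.7034 I₀ · cos²(51°) = 0.2786 I₀.
I₃ = I₂ cos²(177° − 169°) = 0.2786 I₀ · cos²(8°) = 0.2732 I₀.
Ratio = 0.2732 / 0.4035 = 0.6769.

I_new/I_old ≈ 0.677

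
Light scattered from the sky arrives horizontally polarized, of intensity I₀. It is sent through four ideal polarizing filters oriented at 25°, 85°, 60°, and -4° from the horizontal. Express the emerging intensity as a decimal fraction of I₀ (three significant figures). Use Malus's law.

≈ 0.0324 I₀

By Malus's law, I₁ = I₀ cos²(25° − 0°) = I₀ cos²(25°) = 0.8214 I₀.
I₂ = I₁ cos²(85° − 25°) = 0.8214 I₀ · cos²(60°) = 0.2053 I₀.
I₃ = I₂ cos²(60° − 85°) = 0.2053 I₀ · cos²(25°) = 0.1687 I₀.
I₄ = I₃ cos²(-4° − 60°) = 0.1687 I₀ · cos²(64°) = 0.03241 I₀.
Transmitted fraction = 0.03241.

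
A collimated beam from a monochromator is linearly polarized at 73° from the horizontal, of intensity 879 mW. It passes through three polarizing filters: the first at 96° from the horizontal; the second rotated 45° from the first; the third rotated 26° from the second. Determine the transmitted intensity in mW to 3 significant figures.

I₁ = 879 mW · cos²(23°) = 744.8 mW.
I₂ = I₁ · cos²(45°) = 744.8 · 0.5 = 372.4 mW.
I₃ = I₂ · cos²(26°) = 372.4 · 0.8078 = 300.8 mW.

I ≈ 301 mW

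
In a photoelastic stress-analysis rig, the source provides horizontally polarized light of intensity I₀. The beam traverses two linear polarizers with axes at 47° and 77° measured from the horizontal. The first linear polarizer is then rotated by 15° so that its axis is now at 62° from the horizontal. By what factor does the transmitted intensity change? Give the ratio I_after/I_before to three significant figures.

I_new/I_old ≈ 0.589

Before rotation:
By Malus's law, I₁ = I₀ cos²(47° − 0°) = I₀ cos²(47°) = 0.4651 I₀.
I₂ = I₁ cos²(77° − 47°) = 0.4651 I₀ · cos²(30°) = 0.3488 I₀.
After rotation:
I₁ = I₀ cos²(62° − 0°) = I₀ cos²(62°) = 0.2204 I₀.
I₂ = I₁ cos²(77° − 62°) = 0.2204 I₀ · cos²(15°) = 0.2056 I₀.
Ratio = 0.2056 / 0.3488 = 0.5895.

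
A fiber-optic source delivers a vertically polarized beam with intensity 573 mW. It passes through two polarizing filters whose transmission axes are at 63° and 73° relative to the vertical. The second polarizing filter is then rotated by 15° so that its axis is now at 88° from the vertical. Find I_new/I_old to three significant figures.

Before rotation:
I₁ = I₀ cos²(63° − 0°) = I₀ cos²(63°) = 0.2061 I₀.
I₂ = I₁ cos²(73° − 63°) = 0.2061 I₀ · cos²(10°) = 0.1999 I₀.
After rotation:
I₁ = I₀ cos²(63° − 0°) = I₀ cos²(63°) = 0.2061 I₀.
I₂ = I₁ cos²(88° − 63°) = 0.2061 I₀ · cos²(25°) = 0.1693 I₀.
Ratio = 0.1693 / 0.1999 = 0.8469.

I_new/I_old ≈ 0.847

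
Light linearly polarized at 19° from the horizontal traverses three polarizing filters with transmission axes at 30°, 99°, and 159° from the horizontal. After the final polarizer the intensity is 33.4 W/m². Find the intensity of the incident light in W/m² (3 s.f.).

By Malus's law, I₁ = I₀ cos²(30° − 19°) = I₀ cos²(11°) = 0.9636 I₀.
I₂ = I₁ cos²(99° − 30°) = 0.9636 I₀ · cos²(69°) = 0.1238 I₀.
I₃ = I₂ cos²(159° − 99°) = 0.1238 I₀ · cos²(60°) = 0.03094 I₀.
So 33.4 W/m² = 0.03094 I₀, giving I₀ = 33.4/0.03094 = 1080 W/m².

I₀ ≈ 1080 W/m²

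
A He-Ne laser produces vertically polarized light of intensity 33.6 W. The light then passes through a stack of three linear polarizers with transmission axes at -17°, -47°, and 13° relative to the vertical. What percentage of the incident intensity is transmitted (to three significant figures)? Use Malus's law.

≈ 17.1%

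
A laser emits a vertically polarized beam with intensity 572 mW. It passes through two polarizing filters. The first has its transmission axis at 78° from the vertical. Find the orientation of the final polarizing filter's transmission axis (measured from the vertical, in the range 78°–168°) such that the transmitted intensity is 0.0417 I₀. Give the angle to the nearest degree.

By Malus's law, I₁ = I₀ cos²(78° − 0°) = I₀ cos²(78°) = 0.04323 I₀.
Need I₂/I₀ = 0.0417, so cos²(θ − 78°) = 0.0417 / 0.04323 = 0.9647.
θ − 78° = arccos(√0.9647) = 10.8°, giving θ ≈ 78 + 10.8 = 88.8°.

θ ≈ 89°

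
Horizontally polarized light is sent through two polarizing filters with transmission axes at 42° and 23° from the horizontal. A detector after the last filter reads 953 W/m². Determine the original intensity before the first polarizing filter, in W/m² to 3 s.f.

By Malus's law, I₁ = I₀ cos²(42° − 0°) = I₀ cos²(42°) = 0.5523 I₀.
I₂ = I₁ cos²(23° − 42°) = 0.5523 I₀ · cos²(19°) = 0.4937 I₀.
So 953 W/m² = 0.4937 I₀, giving I₀ = 953/0.4937 = 1930 W/m².

I₀ ≈ 1930 W/m²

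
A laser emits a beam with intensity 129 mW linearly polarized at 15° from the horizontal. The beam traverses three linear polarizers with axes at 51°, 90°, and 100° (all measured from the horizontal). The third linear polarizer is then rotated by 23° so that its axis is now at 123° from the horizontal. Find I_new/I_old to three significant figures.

Before rotation:
By Malus's law, I₁ = I₀ cos²(51° − 15°) = I₀ cos²(36°) = 0.6545 I₀.
I₂ = I₁ cos²(90° − 51°) = 0.6545 I₀ · cos²(39°) = 0.3953 I₀.
I₃ = I₂ cos²(100° − 90°) = 0.3953 I₀ · cos²(10°) = 0.3834 I₀.
After rotation:
I₁ = I₀ cos²(51° − 15°) = I₀ cos²(36°) = 0.6545 I₀.
I₂ = I₁ cos²(90° − 51°) = 0.6545 I₀ · cos²(39°) = 0.3953 I₀.
I₃ = I₂ cos²(123° − 90°) = 0.3953 I₀ · cos²(33°) = 0.278 I₀.
Ratio = 0.278 / 0.3834 = 0.7252.

I_new/I_old ≈ 0.725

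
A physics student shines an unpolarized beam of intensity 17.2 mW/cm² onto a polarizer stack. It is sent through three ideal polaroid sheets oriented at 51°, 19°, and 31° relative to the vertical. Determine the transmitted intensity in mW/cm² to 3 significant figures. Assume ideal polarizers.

Unpolarized light through the first polarizer → I₁ = 17.2 mW/cm²/2 = 8.6 mW/cm², polarized at 51°.
I₂ = I₁ · cos²(32°) = 8.6 · 0.7192 = 6.185 mW/cm².
I₃ = I₂ · cos²(12°) = 6.185 · 0.9568 = 5.918 mW/cm².

I ≈ 5.92 mW/cm²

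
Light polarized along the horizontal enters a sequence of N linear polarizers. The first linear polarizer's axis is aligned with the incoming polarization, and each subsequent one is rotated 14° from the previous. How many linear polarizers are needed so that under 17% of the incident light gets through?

N = 31

First polarizer is aligned with the polarization: full transmission.
Each further stage multiplies by cos²(14°) = 0.9415.
After N polarizers: T = 0.9415^(N−1). Require T < 0.17 ⇒ N−1 > ln(0.17)/ln(0.9415) = 29.38, so N−1 ≥ 30 and N = 31.
Check: N=31 gives T = 0.1638 < 0.17; N=30 gives T = 0.174.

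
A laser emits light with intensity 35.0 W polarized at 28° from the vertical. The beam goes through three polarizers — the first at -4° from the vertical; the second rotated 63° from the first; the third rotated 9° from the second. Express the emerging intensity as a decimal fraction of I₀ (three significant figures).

I/I₀ ≈ 0.145

I₁ = 35.0 W · cos²(32°) = 25.17 W.
I₂ = I₁ · cos²(63°) = 25.17 · 0.2061 = 5.188 W.
I₃ = I₂ · cos²(9°) = 5.188 · 0.9755 = 5.061 W.
Transmitted fraction = 0.1446.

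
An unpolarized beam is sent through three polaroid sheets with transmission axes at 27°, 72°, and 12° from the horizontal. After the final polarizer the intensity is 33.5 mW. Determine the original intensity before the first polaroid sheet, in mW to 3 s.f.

Unpolarized light through the first polarizer → I₁ = ½ I₀, now polarized at 27°.
I₂ = I₁ cos²(72° − 27°) = 0.5 I₀ · cos²(45°) = 0.25 I₀.
I₃ = I₂ cos²(12° − 72°) = 0.25 I₀ · cos²(60°) = 0.0625 I₀.
So 33.5 mW = 0.0625 I₀, giving I₀ = 33.5/0.0625 = 536 mW.

I₀ ≈ 536 mW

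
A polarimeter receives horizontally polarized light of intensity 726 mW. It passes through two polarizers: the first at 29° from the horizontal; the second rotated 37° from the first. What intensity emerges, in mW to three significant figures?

I ≈ 354 mW

I₁ = 726 mW · cos²(29°) = 555.4 mW.
I₂ = I₁ · cos²(37°) = 555.4 · 0.6378 = 354.2 mW.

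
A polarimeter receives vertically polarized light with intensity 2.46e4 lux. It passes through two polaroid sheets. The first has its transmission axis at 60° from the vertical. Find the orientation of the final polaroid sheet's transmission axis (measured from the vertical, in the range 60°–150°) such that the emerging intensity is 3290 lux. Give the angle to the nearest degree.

θ ≈ 103°

I₁ = I₀ cos²(60° − 0°) = I₀ cos²(60°) = 0.25 I₀.
Target fraction: 3290 / 2.46e4 lux = 0.1337 of I₀.
Need I₂/I₀ = 0.1337, so cos²(θ − 60°) = 0.1337 / 0.25 = 0.535.
θ − 60° = arccos(√0.535) = 43.0°, giving θ ≈ 60 + 43.0 = 103.0°.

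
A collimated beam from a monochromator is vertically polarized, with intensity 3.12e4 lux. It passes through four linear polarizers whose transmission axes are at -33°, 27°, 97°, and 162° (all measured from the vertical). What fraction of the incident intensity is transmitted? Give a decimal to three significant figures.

I₁ = 3.12e4 lux · cos²(33°) = 2.195e+04 lux.
I₂ = I₁ · cos²(60°) = 2.195e+04 · 0.25 = 5486 lux.
I₃ = I₂ · cos²(70°) = 5486 · 0.117 = 641.8 lux.
I₄ = I₃ · cos²(65°) = 641.8 · 0.1786 = 114.6 lux.
Transmitted fraction = 0.003674.

I/I₀ ≈ 0.00367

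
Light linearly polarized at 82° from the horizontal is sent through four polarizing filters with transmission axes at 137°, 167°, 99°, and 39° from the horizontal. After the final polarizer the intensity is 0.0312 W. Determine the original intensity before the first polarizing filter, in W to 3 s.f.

I₁ = I₀ cos²(137° − 82°) = I₀ cos²(55°) = 0.329 I₀.
I₂ = I₁ cos²(167° − 137°) = 0.329 I₀ · cos²(30°) = 0.2467 I₀.
I₃ = I₂ cos²(99° − 167°) = 0.2467 I₀ · cos²(68°) = 0.03463 I₀.
I₄ = I₃ cos²(39° − 99°) = 0.03463 I₀ · cos²(60°) = 0.008656 I₀.
So 0.0312 W = 0.008656 I₀, giving I₀ = 0.0312/0.008656 = 3.604 W.

I₀ ≈ 3.60 W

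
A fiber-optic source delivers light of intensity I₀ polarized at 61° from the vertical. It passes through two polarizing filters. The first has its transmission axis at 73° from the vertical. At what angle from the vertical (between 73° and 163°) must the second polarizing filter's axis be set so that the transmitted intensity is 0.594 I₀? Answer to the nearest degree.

θ ≈ 111°

By Malus's law, I₁ = I₀ cos²(73° − 61°) = I₀ cos²(12°) = 0.9568 I₀.
Need I₂/I₀ = 0.594, so cos²(θ − 73°) = 0.594 / 0.9568 = 0.6208.
θ − 73° = arccos(√0.6208) = 38.0°, giving θ ≈ 73 + 38.0 = 111.0°.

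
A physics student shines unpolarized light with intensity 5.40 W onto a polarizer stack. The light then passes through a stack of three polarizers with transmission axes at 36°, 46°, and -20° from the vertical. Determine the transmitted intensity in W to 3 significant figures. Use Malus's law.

Unpolarized light through the first polarizer → I₁ = 5.40 W/2 = 2.7 W, polarized at 36°.
I₂ = I₁ · cos²(10°) = 2.7 · 0.9698 = 2.619 W.
I₃ = I₂ · cos²(66°) = 2.619 · 0.1654 = 0.4332 W.

I ≈ 0.433 W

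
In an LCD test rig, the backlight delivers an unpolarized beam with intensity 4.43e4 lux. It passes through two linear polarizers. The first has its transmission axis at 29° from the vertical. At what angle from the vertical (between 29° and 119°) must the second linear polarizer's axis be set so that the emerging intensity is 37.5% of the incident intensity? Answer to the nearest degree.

Unpolarized light through the first polarizer → I₁ = ½ I₀, now polarized at 29°.
Need I₂/I₀ = 0.375, so cos²(θ − 29°) = 0.375 / 0.5 = 0.75.
θ − 29° = arccos(√0.75) = 30.0°, giving θ ≈ 29 + 30.0 = 59.0°.

θ ≈ 59°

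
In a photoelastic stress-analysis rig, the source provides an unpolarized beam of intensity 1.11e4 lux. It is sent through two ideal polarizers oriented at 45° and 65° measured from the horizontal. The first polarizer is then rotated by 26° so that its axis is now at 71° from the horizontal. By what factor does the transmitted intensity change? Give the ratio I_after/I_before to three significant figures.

I_new/I_old ≈ 1.12

Before rotation:
Unpolarized light through the first polarizer → I₁ = ½ I₀, now polarized at 45°.
I₂ = I₁ cos²(65° − 45°) = 0.5 I₀ · cos²(20°) = 0.4415 I₀.
After rotation:
Unpolarized light through the first polarizer → I₁ = ½ I₀, now polarized at 71°.
I₂ = I₁ cos²(65° − 71°) = 0.5 I₀ · cos²(6°) = 0.4945 I₀.
Ratio = 0.4945 / 0.4415 = 1.12.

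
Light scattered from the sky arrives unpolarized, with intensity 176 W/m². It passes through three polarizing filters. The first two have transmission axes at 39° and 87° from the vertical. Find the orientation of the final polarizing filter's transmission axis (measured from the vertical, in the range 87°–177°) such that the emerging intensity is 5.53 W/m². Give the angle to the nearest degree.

θ ≈ 155°

Unpolarized light through the first polarizer → I₁ = ½ I₀, now polarized at 39°.
I₂ = I₁ cos²(87° − 39°) = 0.5 I₀ · cos²(48°) = 0.2239 I₀.
Target fraction: 5.53 / 176 W/m² = 0.03142 of I₀.
Need I₃/I₀ = 0.03142, so cos²(θ − 87°) = 0.03142 / 0.2239 = 0.1404.
θ − 87° = arccos(√0.1404) = 68.0°, giving θ ≈ 87 + 68.0 = 155.0°.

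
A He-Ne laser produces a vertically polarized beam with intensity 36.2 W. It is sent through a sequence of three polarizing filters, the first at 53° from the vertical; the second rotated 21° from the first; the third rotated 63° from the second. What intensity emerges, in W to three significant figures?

I₁ = 36.2 W · cos²(53°) = 13.11 W.
I₂ = I₁ · cos²(21°) = 13.11 · 0.8716 = 11.43 W.
I₃ = I₂ · cos²(63°) = 11.43 · 0.2061 = 2.355 W.

I ≈ 2.36 W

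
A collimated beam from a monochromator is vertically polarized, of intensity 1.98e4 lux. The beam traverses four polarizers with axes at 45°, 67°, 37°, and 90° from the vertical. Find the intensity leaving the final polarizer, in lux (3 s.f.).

By Malus's law, I₁ = 1.98e4 lux · cos²(45°) = 9900 lux.
I₂ = I₁ · cos²(22°) = 9900 · 0.8597 = 8511 lux.
I₃ = I₂ · cos²(30°) = 8511 · 0.75 = 6383 lux.
I₄ = I₃ · cos²(53°) = 6383 · 0.3622 = 2312 lux.

I ≈ 2310 lux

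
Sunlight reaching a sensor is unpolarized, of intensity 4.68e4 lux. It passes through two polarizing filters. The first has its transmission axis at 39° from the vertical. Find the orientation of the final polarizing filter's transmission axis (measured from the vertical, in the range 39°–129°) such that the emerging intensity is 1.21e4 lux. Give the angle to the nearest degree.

Unpolarized light through the first polarizer → I₁ = ½ I₀, now polarized at 39°.
Target fraction: 1.21e4 / 4.68e4 lux = 0.2585 of I₀.
Need I₂/I₀ = 0.2585, so cos²(θ − 39°) = 0.2585 / 0.5 = 0.5171.
θ − 39° = arccos(√0.5171) = 44.0°, giving θ ≈ 39 + 44.0 = 83.0°.

θ ≈ 83°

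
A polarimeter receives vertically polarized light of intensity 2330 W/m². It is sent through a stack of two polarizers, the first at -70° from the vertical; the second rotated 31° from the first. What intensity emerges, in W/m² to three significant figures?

By Malus's law, I₁ = 2330 W/m² · cos²(70°) = 272.6 W/m².
I₂ = I₁ · cos²(31°) = 272.6 · 0.7347 = 200.3 W/m².

I ≈ 200 W/m²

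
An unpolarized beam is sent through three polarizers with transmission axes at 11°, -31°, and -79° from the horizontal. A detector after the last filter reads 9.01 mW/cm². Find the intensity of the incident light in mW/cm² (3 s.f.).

I₀ ≈ 72.9 mW/cm²

Unpolarized light through the first polarizer → I₁ = ½ I₀, now polarized at 11°.
I₂ = I₁ cos²(-31° − 11°) = 0.5 I₀ · cos²(42°) = 0.2761 I₀.
I₃ = I₂ cos²(-79° + 31°) = 0.2761 I₀ · cos²(48°) = 0.1236 I₀.
So 9.01 mW/cm² = 0.1236 I₀, giving I₀ = 9.01/0.1236 = 72.88 mW/cm².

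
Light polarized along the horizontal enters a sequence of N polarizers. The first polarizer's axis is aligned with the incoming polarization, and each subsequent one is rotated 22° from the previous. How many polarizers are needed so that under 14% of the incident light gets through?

First polarizer is aligned with the polarization: full transmission.
Each further stage multiplies by cos²(22°) = 0.8597.
After N polarizers: T = 0.8597^(N−1). Require T < 0.14 ⇒ N−1 > ln(0.14)/ln(0.8597) = 13.00, so N−1 ≥ 14 and N = 15.
Check: N=15 gives T = 0.1204 < 0.14; N=14 gives T = 0.1401.

N = 15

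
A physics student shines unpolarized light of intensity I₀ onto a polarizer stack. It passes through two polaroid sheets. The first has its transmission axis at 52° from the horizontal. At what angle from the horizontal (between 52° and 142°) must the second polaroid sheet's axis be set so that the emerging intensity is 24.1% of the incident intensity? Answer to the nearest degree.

Unpolarized light through the first polarizer → I₁ = ½ I₀, now polarized at 52°.
Need I₂/I₀ = 0.241, so cos²(θ − 52°) = 0.241 / 0.5 = 0.482.
θ − 52° = arccos(√0.482) = 46.0°, giving θ ≈ 52 + 46.0 = 98.0°.

θ ≈ 98°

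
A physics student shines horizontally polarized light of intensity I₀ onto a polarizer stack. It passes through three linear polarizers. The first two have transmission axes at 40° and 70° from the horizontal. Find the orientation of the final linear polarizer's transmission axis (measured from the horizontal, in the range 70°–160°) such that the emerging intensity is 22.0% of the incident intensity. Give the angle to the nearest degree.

By Malus's law, I₁ = I₀ cos²(40° − 0°) = I₀ cos²(40°) = 0.5868 I₀.
I₂ = I₁ cos²(70° − 40°) = 0.5868 I₀ · cos²(30°) = 0.4401 I₀.
Need I₃/I₀ = 0.22, so cos²(θ − 70°) = 0.22 / 0.4401 = 0.4999.
θ − 70° = arccos(√0.4999) = 45.0°, giving θ ≈ 70 + 45.0 = 115.0°.

θ ≈ 115°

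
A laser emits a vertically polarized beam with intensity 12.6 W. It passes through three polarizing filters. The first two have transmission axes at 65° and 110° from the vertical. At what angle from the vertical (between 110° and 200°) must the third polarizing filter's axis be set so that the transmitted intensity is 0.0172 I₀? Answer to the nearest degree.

I₁ = I₀ cos²(65° − 0°) = I₀ cos²(65°) = 0.1786 I₀.
I₂ = I₁ cos²(110° − 65°) = 0.1786 I₀ · cos²(45°) = 0.0893 I₀.
Need I₃/I₀ = 0.0172, so cos²(θ − 110°) = 0.0172 / 0.0893 = 0.1926.
θ − 110° = arccos(√0.1926) = 64.0°, giving θ ≈ 110 + 64.0 = 174.0°.

θ ≈ 174°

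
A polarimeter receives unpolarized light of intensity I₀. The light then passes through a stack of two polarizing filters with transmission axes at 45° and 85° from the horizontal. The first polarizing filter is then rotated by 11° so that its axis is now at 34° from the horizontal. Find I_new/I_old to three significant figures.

Before rotation:
Unpolarized light through the first polarizer → I₁ = ½ I₀, now polarized at 45°.
I₂ = I₁ cos²(85° − 45°) = 0.5 I₀ · cos²(40°) = 0.2934 I₀.
After rotation:
Unpolarized light through the first polarizer → I₁ = ½ I₀, now polarized at 34°.
I₂ = I₁ cos²(85° − 34°) = 0.5 I₀ · cos²(51°) = 0.198 I₀.
Ratio = 0.198 / 0.2934 = 0.6749.

I_new/I_old ≈ 0.675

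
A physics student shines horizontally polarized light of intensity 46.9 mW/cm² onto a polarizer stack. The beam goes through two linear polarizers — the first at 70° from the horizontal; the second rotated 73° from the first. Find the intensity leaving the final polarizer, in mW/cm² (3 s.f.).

I₁ = 46.9 mW/cm² · cos²(70°) = 5.486 mW/cm².
I₂ = I₁ · cos²(73°) = 5.486 · 0.08548 = 0.469 mW/cm².

I ≈ 0.469 mW/cm²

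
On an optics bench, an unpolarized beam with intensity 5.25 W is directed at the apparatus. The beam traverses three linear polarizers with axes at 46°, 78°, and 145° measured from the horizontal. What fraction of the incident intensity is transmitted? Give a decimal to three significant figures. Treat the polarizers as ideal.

I/I₀ ≈ 0.0549

Unpolarized light through the first polarizer → I₁ = 5.25 W/2 = 2.625 W, polarized at 46°.
I₂ = I₁ · cos²(32°) = 2.625 · 0.7192 = 1.888 W.
I₃ = I₂ · cos²(67°) = 1.888 · 0.1527 = 0.2882 W.
Transmitted fraction = 0.0549.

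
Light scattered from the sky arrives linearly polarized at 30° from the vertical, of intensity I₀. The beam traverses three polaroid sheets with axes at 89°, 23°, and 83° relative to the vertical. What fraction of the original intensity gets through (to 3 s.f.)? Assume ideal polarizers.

By Malus's law, I₁ = I₀ cos²(89° − 30°) = I₀ cos²(59°) = 0.2653 I₀.
I₂ = I₁ cos²(23° − 89°) = 0.2653 I₀ · cos²(66°) = 0.04388 I₀.
I₃ = I₂ cos²(83° − 23°) = 0.04388 I₀ · cos²(60°) = 0.01097 I₀.
Transmitted fraction = 0.01097.

≈ 0.0110 I₀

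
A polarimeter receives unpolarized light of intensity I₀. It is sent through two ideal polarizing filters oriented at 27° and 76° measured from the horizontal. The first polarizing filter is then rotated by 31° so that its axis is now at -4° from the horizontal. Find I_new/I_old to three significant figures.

I_new/I_old ≈ 0.0701

Before rotation:
Unpolarized light through the first polarizer → I₁ = ½ I₀, now polarized at 27°.
I₂ = I₁ cos²(76° − 27°) = 0.5 I₀ · cos²(49°) = 0.2152 I₀.
After rotation:
Unpolarized light through the first polarizer → I₁ = ½ I₀, now polarized at -4°.
I₂ = I₁ cos²(76° + 4°) = 0.5 I₀ · cos²(80°) = 0.01508 I₀.
Ratio = 0.01508 / 0.2152 = 0.07006.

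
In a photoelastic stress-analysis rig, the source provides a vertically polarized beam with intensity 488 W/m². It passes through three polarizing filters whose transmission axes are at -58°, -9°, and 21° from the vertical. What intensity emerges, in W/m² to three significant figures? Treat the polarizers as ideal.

I₁ = 488 W/m² · cos²(58°) = 137 W/m².
I₂ = I₁ · cos²(49°) = 137 · 0.4304 = 58.98 W/m².
I₃ = I₂ · cos²(30°) = 58.98 · 0.75 = 44.24 W/m².

I ≈ 44.2 W/m²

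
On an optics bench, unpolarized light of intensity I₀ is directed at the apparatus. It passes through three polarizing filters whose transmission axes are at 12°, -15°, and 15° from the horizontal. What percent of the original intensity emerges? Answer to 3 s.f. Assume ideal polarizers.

Unpolarized light through the first polarizer → I₁ = ½ I₀, now polarized at 12°.
I₂ = I₁ cos²(-15° − 12°) = 0.5 I₀ · cos²(27°) = 0.3969 I₀.
I₃ = I₂ cos²(15° + 15°) = 0.3969 I₀ · cos²(30°) = 0.2977 I₀.
That is 29.77% of the incident intensity.

≈ 29.8%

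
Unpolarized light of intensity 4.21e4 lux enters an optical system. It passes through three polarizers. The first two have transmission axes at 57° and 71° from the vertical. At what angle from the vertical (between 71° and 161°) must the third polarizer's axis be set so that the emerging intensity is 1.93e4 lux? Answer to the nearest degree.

Unpolarized light through the first polarizer → I₁ = ½ I₀, now polarized at 57°.
I₂ = I₁ cos²(71° − 57°) = 0.5 I₀ · cos²(14°) = 0.4707 I₀.
Target fraction: 1.93e4 / 4.21e4 lux = 0.4584 of I₀.
Need I₃/I₀ = 0.4584, so cos²(θ − 71°) = 0.4584 / 0.4707 = 0.9739.
θ − 71° = arccos(√0.9739) = 9.3°, giving θ ≈ 71 + 9.3 = 80.3°.

θ ≈ 80°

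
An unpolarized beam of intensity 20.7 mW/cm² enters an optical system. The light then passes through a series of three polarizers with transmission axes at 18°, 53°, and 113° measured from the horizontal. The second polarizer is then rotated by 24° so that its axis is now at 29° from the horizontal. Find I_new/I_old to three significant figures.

I_new/I_old ≈ 0.0628

Before rotation:
Unpolarized light through the first polarizer → I₁ = ½ I₀, now polarized at 18°.
I₂ = I₁ cos²(53° − 18°) = 0.5 I₀ · cos²(35°) = 0.3355 I₀.
I₃ = I₂ cos²(113° − 53°) = 0.3355 I₀ · cos²(60°) = 0.08388 I₀.
After rotation:
Unpolarized light through the first polarizer → I₁ = ½ I₀, now polarized at 18°.
I₂ = I₁ cos²(29° − 18°) = 0.5 I₀ · cos²(11°) = 0.4818 I₀.
I₃ = I₂ cos²(113° − 29°) = 0.4818 I₀ · cos²(84°) = 0.005264 I₀.
Ratio = 0.005264 / 0.08388 = 0.06276.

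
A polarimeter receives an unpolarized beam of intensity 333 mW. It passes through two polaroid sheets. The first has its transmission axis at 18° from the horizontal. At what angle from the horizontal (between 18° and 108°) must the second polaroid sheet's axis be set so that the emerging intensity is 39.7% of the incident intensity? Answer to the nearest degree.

Unpolarized light through the first polarizer → I₁ = ½ I₀, now polarized at 18°.
Need I₂/I₀ = 0.397, so cos²(θ − 18°) = 0.397 / 0.5 = 0.794.
θ − 18° = arccos(√0.794) = 27.0°, giving θ ≈ 18 + 27.0 = 45.0°.

θ ≈ 45°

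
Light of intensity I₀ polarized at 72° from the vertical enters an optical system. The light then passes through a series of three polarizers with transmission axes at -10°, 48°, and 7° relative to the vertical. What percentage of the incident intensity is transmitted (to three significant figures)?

I₁ = I₀ cos²(-10° − 72°) = I₀ cos²(82°) = 0.01937 I₀.
I₂ = I₁ cos²(48° + 10°) = 0.01937 I₀ · cos²(58°) = 0.005439 I₀.
I₃ = I₂ cos²(7° − 48°) = 0.005439 I₀ · cos²(41°) = 0.003098 I₀.
That is 0.3098% of the incident intensity.

≈ 0.310%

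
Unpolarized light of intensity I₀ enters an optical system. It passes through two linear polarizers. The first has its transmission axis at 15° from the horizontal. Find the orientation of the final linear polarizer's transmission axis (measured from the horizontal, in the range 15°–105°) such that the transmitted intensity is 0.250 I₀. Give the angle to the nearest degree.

θ ≈ 60°

Unpolarized light through the first polarizer → I₁ = ½ I₀, now polarized at 15°.
Need I₂/I₀ = 0.25, so cos²(θ − 15°) = 0.25 / 0.5 = 0.5.
θ − 15° = arccos(√0.5) = 45.0°, giving θ ≈ 15 + 45.0 = 60.0°.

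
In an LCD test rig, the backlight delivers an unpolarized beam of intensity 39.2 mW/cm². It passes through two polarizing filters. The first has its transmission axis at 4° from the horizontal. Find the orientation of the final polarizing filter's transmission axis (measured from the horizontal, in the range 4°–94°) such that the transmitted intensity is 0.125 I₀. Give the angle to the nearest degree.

θ ≈ 64°

Unpolarized light through the first polarizer → I₁ = ½ I₀, now polarized at 4°.
Need I₂/I₀ = 0.125, so cos²(θ − 4°) = 0.125 / 0.5 = 0.25.
θ − 4° = arccos(√0.25) = 60.0°, giving θ ≈ 4 + 60.0 = 64.0°.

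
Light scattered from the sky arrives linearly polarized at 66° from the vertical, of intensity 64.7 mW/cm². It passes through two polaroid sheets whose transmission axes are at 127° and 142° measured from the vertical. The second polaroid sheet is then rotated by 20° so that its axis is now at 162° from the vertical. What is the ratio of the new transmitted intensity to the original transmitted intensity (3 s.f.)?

I_new/I_old ≈ 0.719

Before rotation:
I₁ = I₀ cos²(127° − 66°) = I₀ cos²(61°) = 0.235 I₀.
I₂ = I₁ cos²(142° − 127°) = 0.235 I₀ · cos²(15°) = 0.2193 I₀.
After rotation:
I₁ = I₀ cos²(127° − 66°) = I₀ cos²(61°) = 0.235 I₀.
I₂ = I₁ cos²(162° − 127°) = 0.235 I₀ · cos²(35°) = 0.1577 I₀.
Ratio = 0.1577 / 0.2193 = 0.7192.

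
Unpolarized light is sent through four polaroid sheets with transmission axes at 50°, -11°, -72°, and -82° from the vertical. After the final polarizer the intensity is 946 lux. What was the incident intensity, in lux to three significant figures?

Unpolarized light through the first polarizer → I₁ = ½ I₀, now polarized at 50°.
I₂ = I₁ cos²(-11° − 50°) = 0.5 I₀ · cos²(61°) = 0.1175 I₀.
I₃ = I₂ cos²(-72° + 11°) = 0.1175 I₀ · cos²(61°) = 0.02762 I₀.
I₄ = I₃ cos²(-82° + 72°) = 0.02762 I₀ · cos²(10°) = 0.02679 I₀.
So 946 lux = 0.02679 I₀, giving I₀ = 946/0.02679 = 3.531e+04 lux.

I₀ ≈ 3.53e4 lux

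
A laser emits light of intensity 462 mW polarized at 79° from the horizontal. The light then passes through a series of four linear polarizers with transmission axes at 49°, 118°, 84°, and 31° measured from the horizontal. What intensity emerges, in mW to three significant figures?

I ≈ 11.1 mW

By Malus's law, I₁ = 462 mW · cos²(30°) = 346.5 mW.
I₂ = I₁ · cos²(69°) = 346.5 · 0.1284 = 44.5 mW.
I₃ = I₂ · cos²(34°) = 44.5 · 0.6873 = 30.59 mW.
I₄ = I₃ · cos²(53°) = 30.59 · 0.3622 = 11.08 mW.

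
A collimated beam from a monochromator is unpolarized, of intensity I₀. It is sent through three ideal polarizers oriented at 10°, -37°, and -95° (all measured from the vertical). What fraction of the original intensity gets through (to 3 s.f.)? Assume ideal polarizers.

Unpolarized light through the first polarizer → I₁ = ½ I₀, now polarized at 10°.
I₂ = I₁ cos²(-37° − 10°) = 0.5 I₀ · cos²(47°) = 0.2326 I₀.
I₃ = I₂ cos²(-95° + 37°) = 0.2326 I₀ · cos²(58°) = 0.06531 I₀.
Transmitted fraction = 0.06531.

≈ 0.0653 I₀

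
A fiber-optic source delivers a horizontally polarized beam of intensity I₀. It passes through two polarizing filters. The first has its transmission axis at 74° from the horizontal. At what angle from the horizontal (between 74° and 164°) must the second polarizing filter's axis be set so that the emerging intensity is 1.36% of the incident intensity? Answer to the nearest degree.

I₁ = I₀ cos²(74° − 0°) = I₀ cos²(74°) = 0.07598 I₀.
Need I₂/I₀ = 0.0136, so cos²(θ − 74°) = 0.0136 / 0.07598 = 0.179.
θ − 74° = arccos(√0.179) = 65.0°, giving θ ≈ 74 + 65.0 = 139.0°.

θ ≈ 139°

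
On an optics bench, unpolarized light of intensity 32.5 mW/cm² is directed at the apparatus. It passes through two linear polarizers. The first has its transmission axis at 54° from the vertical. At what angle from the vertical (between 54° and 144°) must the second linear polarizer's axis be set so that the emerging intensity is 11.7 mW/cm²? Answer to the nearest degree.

Unpolarized light through the first polarizer → I₁ = ½ I₀, now polarized at 54°.
Target fraction: 11.7 / 32.5 mW/cm² = 0.36 of I₀.
Need I₂/I₀ = 0.36, so cos²(θ − 54°) = 0.36 / 0.5 = 0.72.
θ − 54° = arccos(√0.72) = 31.9°, giving θ ≈ 54 + 31.9 = 85.9°.

θ ≈ 86°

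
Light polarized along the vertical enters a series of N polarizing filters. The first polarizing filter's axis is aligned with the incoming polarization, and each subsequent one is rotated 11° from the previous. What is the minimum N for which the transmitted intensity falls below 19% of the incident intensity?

First polarizer is aligned with the polarization: full transmission.
Each further stage multiplies by cos²(11°) = 0.9636.
After N polarizers: T = 0.9636^(N−1). Require T < 0.19 ⇒ N−1 > ln(0.19)/ln(0.9636) = 44.78, so N−1 ≥ 45 and N = 46.
Check: N=46 gives T = 0.1884 < 0.19; N=45 gives T = 0.1956.

N = 46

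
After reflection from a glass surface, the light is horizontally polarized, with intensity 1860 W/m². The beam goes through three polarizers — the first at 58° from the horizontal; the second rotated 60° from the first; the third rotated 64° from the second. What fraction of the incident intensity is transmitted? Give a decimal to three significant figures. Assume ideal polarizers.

I/I₀ ≈ 0.0135

I₁ = 1860 W/m² · cos²(58°) = 522.3 W/m².
I₂ = I₁ · cos²(60°) = 522.3 · 0.25 = 130.6 W/m².
I₃ = I₂ · cos²(64°) = 130.6 · 0.1922 = 25.09 W/m².
Transmitted fraction = 0.01349.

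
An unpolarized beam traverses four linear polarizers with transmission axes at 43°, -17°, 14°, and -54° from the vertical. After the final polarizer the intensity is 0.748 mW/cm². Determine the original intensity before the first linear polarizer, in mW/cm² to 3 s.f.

I₀ ≈ 58.0 mW/cm²

Unpolarized light through the first polarizer → I₁ = ½ I₀, now polarized at 43°.
I₂ = I₁ cos²(-17° − 43°) = 0.5 I₀ · cos²(60°) = 0.125 I₀.
I₃ = I₂ cos²(14° + 17°) = 0.125 I₀ · cos²(31°) = 0.09184 I₀.
I₄ = I₃ cos²(-54° − 14°) = 0.09184 I₀ · cos²(68°) = 0.01289 I₀.
So 0.748 mW/cm² = 0.01289 I₀, giving I₀ = 0.748/0.01289 = 58.04 mW/cm².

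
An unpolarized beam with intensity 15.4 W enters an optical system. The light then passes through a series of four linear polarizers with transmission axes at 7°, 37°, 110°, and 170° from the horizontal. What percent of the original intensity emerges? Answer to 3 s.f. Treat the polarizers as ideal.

Unpolarized light through the first polarizer → I₁ = 15.4 W/2 = 7.7 W, polarized at 7°.
I₂ = I₁ · cos²(30°) = 7.7 · 0.75 = 5.775 W.
I₃ = I₂ · cos²(73°) = 5.775 · 0.08548 = 0.4937 W.
I₄ = I₃ · cos²(60°) = 0.4937 · 0.25 = 0.1234 W.
That is 0.8014% of the incident intensity.

≈ 0.801%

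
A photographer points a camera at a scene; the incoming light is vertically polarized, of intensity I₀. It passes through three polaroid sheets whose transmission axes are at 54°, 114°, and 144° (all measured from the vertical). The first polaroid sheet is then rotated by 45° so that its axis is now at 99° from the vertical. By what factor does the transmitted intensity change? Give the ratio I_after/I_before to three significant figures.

I_new/I_old ≈ 0.264

Before rotation:
I₁ = I₀ cos²(54° − 0°) = I₀ cos²(54°) = 0.3455 I₀.
I₂ = I₁ cos²(114° − 54°) = 0.3455 I₀ · cos²(60°) = 0.08637 I₀.
I₃ = I₂ cos²(144° − 114°) = 0.08637 I₀ · cos²(30°) = 0.06478 I₀.
After rotation:
I₁ = I₀ cos²(99° − 0°) = I₀ cos²(81°) = 0.02447 I₀.
I₂ = I₁ cos²(114° − 99°) = 0.02447 I₀ · cos²(15°) = 0.02283 I₀.
I₃ = I₂ cos²(144° − 114°) = 0.02283 I₀ · cos²(30°) = 0.01712 I₀.
Ratio = 0.01712 / 0.06478 = 0.2643.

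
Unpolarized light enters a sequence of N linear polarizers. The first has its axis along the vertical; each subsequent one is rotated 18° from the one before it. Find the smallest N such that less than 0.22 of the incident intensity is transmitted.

N = 10

First polarizer halves the unpolarized light: factor 1/2.
Each further stage multiplies by cos²(18°) = 0.9045.
After N polarizers: T = 0.5·0.9045^(N−1). Require T < 0.22 ⇒ N−1 > ln(0.22/0.5)/ln(0.9045) = 8.18, so N−1 ≥ 9 and N = 10.
Check: N=10 gives T = 0.2026 < 0.22; N=9 gives T = 0.224.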